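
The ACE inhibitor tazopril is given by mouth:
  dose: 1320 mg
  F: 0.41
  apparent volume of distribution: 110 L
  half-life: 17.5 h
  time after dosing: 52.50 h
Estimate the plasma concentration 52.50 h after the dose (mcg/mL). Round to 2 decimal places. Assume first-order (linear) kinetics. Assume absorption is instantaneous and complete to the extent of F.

0.62 mcg/mL

Amount reaching circulation = F × Dose = 0.41 × 1320 = 541.2 mg
C₀ = F·Dose / Vd = 541.2 / 110 = 4.920 mg/L
k = ln2 / t½ = 0.693147 / 17.5 = 0.03961 h⁻¹
t / t½ = 52.50 / 17.5 = 3 half-lives
C = C₀ × (1/2)^3 = 4.920 × 0.1250 = 0.6150 mg/L
(0.6150 mg/L = 0.6150 mcg/mL)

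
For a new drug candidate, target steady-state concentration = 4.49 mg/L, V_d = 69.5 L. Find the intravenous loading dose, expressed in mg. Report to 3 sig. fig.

312 mg

LD = Css × Vd = 4.49 × 69.5 = 312.1 mg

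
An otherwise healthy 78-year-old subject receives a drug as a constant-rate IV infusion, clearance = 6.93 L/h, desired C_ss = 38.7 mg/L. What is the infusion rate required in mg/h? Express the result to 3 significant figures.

At steady state, infusion rate R₀ = Css × CL = 38.7 × 6.930 = 268.2 mg/h

268 mg/h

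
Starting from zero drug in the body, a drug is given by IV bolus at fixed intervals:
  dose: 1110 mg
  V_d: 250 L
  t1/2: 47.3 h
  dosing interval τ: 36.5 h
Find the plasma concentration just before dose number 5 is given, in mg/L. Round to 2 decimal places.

C₀ per dose = Dose / Vd = 1110 / 250 = 4.440 mg/L
k = ln2 / t½ = 0.693147 / 47.3 = 0.01465 h⁻¹
Fraction remaining after one interval: r = e^(−kτ) = e^(−0.01465 × 36.5) = 0.5858
Before dose 5, 4 doses have been given (aged 1τ, 2τ, 3τ, 4τ).
C_trough = C₀ × (r + r² + … + r^4) = C₀ × r(1−r^4)/(1−r)
        = 4.440 × 0.5858 × (1 − 0.1178) / (1 − 0.5858) = 5.540 mg/L

5.54 mg/L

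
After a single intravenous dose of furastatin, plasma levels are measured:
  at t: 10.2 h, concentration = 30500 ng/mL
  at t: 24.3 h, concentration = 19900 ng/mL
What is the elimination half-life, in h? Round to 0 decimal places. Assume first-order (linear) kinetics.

23 h

k = ln(C₁/C₂) / (t₂ − t₁) = ln(30500/19900) / (24.3 − 10.2)
  = 0.4270 / 14.10 = 0.03028 h⁻¹
t½ = ln2 / k = 0.693147 / 0.03028 = 22.89 h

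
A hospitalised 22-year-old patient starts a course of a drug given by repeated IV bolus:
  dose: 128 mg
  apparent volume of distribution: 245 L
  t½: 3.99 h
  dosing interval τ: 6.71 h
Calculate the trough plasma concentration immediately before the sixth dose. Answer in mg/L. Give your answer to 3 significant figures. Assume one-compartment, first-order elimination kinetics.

0.236 mg/L

C₀ per dose = Dose / Vd = 128 / 245 = 0.5224 mg/L
k = ln2 / t½ = 0.693147 / 3.99 = 0.1737 h⁻¹
Fraction remaining after one interval: r = e^(−kτ) = e^(−0.1737 × 6.71) = 0.3118
Before dose 6, 5 doses have been given (aged 1τ, 2τ, 3τ, 4τ, 5τ).
C_trough = C₀ × (r + r² + … + r^5) = C₀ × r(1−r^5)/(1−r)
        = 0.5224 × 0.3118 × (1 − 0.002947) / (1 − 0.3118) = 0.2360 mg/L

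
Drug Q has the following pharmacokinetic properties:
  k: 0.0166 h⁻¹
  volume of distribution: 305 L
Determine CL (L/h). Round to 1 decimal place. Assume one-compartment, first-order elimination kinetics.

5.1 L/h

CL = k × Vd = 0.0166 × 305 = 5.063 L/h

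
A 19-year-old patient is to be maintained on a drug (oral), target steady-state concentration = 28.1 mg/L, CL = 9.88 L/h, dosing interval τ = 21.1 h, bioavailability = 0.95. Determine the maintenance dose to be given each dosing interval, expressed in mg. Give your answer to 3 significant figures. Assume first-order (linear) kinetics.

6170 mg

At steady state, F × (Dose/τ) = Css × CL.
Dose = Css × CL × τ / F = 28.1 × 9.880 × 21.1 / 0.95 = 6166 mg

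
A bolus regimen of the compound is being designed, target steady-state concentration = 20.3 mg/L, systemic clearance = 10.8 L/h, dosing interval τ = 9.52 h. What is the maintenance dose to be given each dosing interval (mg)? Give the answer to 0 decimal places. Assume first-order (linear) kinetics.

2087 mg

At steady state, Dose/τ = Css × CL.
Dose = Css × CL × τ = 20.3 × 10.80 × 9.52 = 2087 mg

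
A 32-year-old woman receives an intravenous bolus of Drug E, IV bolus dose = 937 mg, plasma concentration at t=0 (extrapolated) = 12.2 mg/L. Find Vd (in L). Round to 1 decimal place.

76.8 L

Vd = Dose / C₀ = 937.0 / 12.2 = 76.80 L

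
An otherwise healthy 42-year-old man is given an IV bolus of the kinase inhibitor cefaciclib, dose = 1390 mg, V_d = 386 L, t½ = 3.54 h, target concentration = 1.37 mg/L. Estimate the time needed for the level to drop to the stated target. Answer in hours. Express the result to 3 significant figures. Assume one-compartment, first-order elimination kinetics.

4.94 h

C₀ = Dose / Vd = 1390 / 386 = 3.601 mg/L
k = ln2 / t½ = 0.693147 / 3.54 = 0.1958 h⁻¹
t = ln(C₀ / C) / k = ln(3.601 / 1.37) / 0.1958
  = ln(2.628) / 0.1958 = 0.9662 / 0.1958 = 4.935 h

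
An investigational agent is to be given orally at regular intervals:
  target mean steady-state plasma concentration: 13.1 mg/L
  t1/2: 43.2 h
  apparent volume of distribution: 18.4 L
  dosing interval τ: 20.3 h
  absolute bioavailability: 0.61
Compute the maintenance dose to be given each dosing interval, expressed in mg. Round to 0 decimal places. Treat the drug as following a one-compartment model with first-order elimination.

k = ln2 / t½ = 0.693147 / 43.2 = 0.01605 h⁻¹
CL = k × Vd = 0.01605 × 18.4 = 0.2953 L/h
At steady state, F × (Dose/τ) = Css × CL.
Dose = Css × CL × τ / F = 13.1 × 0.2953 × 20.3 / 0.61 = 128.7 mg

129 mg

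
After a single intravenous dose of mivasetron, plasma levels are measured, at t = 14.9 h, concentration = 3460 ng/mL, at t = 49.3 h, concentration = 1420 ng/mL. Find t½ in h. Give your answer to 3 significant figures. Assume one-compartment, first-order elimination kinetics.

26.8 h

k = ln(C₁/C₂) / (t₂ − t₁) = ln(3460/1420) / (49.3 − 14.9)
  = 0.8906 / 34.40 = 0.02589 h⁻¹
t½ = ln2 / k = 0.693147 / 0.02589 = 26.77 h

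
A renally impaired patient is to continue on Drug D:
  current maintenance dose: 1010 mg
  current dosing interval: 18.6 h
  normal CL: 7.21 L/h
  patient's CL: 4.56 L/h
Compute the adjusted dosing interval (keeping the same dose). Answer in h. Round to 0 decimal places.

To keep the same average steady-state level, dosing rate must scale with clearance.
CL ratio = 4.56 / 7.21 = 0.6325
New interval (same dose) = 18.6 / 0.6325 = 29.41 h

29 h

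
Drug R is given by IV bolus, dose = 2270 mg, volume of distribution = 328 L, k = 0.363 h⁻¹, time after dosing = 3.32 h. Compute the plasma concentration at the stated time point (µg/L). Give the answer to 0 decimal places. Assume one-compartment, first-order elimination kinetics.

2074 µg/L

C₀ = Dose / Vd = 2270 / 328 = 6.921 mg/L
C = C₀ · e^(−k·t) = 6.921 × e^(−0.3630 × 3.32)
  = 6.921 × 0.2996 = 2.074 mg/L
Convert: 2.074 mg/L × 1000 = 2074 µg/L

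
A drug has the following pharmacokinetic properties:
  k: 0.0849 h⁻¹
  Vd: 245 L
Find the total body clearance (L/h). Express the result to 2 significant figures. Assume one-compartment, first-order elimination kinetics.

21 L/h

CL = k × Vd = 0.0849 × 245 = 20.80 L/h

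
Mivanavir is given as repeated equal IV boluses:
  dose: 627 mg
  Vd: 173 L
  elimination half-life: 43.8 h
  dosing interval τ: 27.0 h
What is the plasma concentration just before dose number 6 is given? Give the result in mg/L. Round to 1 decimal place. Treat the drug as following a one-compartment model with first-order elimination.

6.0 mg/L

C₀ per dose = Dose / Vd = 627 / 173 = 3.624 mg/L
k = ln2 / t½ = 0.693147 / 43.8 = 0.01583 h⁻¹
Fraction remaining after one interval: r = e^(−kτ) = e^(−0.01583 × 27.0) = 0.6522
Before dose 6, 5 doses have been given (aged 1τ, 2τ, 3τ, 4τ, 5τ).
C_trough = C₀ × (r + r² + … + r^5) = C₀ × r(1−r^5)/(1−r)
        = 3.624 × 0.6522 × (1 − 0.1180) / (1 − 0.6522) = 5.994 mg/L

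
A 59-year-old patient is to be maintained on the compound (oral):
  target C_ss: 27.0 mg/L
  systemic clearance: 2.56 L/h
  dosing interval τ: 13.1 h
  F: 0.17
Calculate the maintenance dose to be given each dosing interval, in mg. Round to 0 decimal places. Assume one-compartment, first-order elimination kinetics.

5326 mg

At steady state, F × (Dose/τ) = Css × CL.
Dose = Css × CL × τ / F = 27.0 × 2.560 × 13.1 / 0.17 = 5326 mg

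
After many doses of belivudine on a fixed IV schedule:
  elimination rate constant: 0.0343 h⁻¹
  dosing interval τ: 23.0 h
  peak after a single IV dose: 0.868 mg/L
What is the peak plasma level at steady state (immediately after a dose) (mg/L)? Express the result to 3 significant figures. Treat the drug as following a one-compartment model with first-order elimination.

1.59 mg/L

e^(−kτ) = e^(−0.03430 × 23.0) = 0.4543
Accumulation ratio R = 1 / (1 − e^(−kτ)) = 1 / (1 − 0.4543) = 1.833
Steady-state peak = C₀ × R = 0.868 × 1.833 = 1.591 mg/L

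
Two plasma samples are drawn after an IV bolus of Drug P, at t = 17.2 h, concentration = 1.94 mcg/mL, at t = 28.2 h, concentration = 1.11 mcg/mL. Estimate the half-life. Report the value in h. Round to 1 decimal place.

13.7 h

k = ln(C₁/C₂) / (t₂ − t₁) = ln(1.94/1.11) / (28.2 − 17.2)
  = 0.5583 / 11.00 = 0.05075 h⁻¹
t½ = ln2 / k = 0.693147 / 0.05075 = 13.66 h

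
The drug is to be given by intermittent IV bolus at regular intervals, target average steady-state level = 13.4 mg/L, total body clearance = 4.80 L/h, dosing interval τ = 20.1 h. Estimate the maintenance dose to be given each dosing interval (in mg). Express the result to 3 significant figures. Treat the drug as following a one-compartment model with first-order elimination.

1290 mg

At steady state, Dose/τ = Css × CL.
Dose = Css × CL × τ = 13.4 × 4.800 × 20.1 = 1293 mg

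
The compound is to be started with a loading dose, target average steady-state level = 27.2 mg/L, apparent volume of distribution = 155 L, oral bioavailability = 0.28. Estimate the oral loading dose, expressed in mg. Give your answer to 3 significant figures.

15100 mg

LD = Css × Vd / F = 27.2 × 155 / 0.28 = 15060 mg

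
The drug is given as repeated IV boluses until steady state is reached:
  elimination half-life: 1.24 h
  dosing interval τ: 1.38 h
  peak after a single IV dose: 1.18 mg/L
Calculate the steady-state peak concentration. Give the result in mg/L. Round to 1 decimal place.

k = ln2 / t½ = 0.693147 / 1.24 = 0.5590 h⁻¹
e^(−kτ) = e^(−0.5590 × 1.38) = 0.4624
Accumulation ratio R = 1 / (1 − e^(−kτ)) = 1 / (1 − 0.4624) = 1.860
Steady-state peak = C₀ × R = 1.18 × 1.860 = 2.195 mg/L

2.2 mg/L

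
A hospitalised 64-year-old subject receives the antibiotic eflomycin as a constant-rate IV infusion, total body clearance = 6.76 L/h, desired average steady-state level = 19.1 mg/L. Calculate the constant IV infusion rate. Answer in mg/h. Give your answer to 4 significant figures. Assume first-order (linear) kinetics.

129.1 mg/h

At steady state, infusion rate R₀ = Css × CL = 19.1 × 6.760 = 129.1 mg/h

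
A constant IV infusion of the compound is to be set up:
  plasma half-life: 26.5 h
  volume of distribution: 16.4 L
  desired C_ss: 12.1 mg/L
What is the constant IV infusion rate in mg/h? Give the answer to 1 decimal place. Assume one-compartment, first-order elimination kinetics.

5.2 mg/h

k = ln2 / t½ = 0.693147 / 26.5 = 0.02616 h⁻¹
CL = k × Vd = 0.02616 × 16.4 = 0.4290 L/h
At steady state, infusion rate R₀ = Css × CL = 12.1 × 0.4290 = 5.191 mg/h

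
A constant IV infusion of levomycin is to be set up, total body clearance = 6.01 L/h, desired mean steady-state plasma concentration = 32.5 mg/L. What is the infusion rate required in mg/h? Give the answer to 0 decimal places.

At steady state, infusion rate R₀ = Css × CL = 32.5 × 6.010 = 195.3 mg/h

195 mg/h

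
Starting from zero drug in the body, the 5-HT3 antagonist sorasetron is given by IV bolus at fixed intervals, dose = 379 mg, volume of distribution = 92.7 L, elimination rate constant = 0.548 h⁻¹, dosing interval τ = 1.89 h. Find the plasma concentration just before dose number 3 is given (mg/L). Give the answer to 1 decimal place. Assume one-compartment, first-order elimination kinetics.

2.0 mg/L

C₀ per dose = Dose / Vd = 379 / 92.7 = 4.088 mg/L
Fraction remaining after one interval: r = e^(−kτ) = e^(−0.5480 × 1.89) = 0.3550
Before dose 3, 2 doses have been given (aged 1τ, 2τ).
C_trough = C₀ × (r + r²) = 4.088 × (0.3550 + 0.1260) = 1.966 mg/L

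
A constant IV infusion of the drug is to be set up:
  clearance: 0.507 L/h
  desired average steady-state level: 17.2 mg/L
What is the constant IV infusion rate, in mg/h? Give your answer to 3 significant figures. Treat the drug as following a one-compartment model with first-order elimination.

At steady state, infusion rate R₀ = Css × CL = 17.2 × 0.5070 = 8.720 mg/h

8.72 mg/h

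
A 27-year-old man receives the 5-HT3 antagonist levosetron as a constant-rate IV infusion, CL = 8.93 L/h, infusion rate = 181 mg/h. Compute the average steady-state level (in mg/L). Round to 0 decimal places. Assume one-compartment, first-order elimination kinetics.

At steady state Css = R₀ / CL = 181 / 8.930 = 20.27 mg/L

20 mg/L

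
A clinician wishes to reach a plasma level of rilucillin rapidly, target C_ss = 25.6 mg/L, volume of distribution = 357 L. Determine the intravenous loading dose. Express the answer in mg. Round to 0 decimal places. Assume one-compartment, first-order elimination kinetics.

9139 mg

LD = Css × Vd = 25.6 × 357 = 9139 mg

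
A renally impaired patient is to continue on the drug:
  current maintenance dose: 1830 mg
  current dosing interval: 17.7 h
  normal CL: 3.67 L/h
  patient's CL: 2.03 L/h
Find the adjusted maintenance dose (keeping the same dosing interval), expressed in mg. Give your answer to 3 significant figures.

To keep the same average steady-state level, dosing rate must scale with clearance.
CL ratio = 2.03 / 3.67 = 0.5531
New dose (same interval) = 1830 × 0.5531 = 1012 mg

1010 mg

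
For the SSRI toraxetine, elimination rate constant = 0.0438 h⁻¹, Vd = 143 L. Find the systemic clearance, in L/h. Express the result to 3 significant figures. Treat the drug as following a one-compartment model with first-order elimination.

CL = k × Vd = 0.0438 × 143 = 6.263 L/h

6.26 L/h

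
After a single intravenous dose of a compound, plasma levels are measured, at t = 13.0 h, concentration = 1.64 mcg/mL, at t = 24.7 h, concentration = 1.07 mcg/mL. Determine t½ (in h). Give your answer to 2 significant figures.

k = ln(C₁/C₂) / (t₂ − t₁) = ln(1.64/1.07) / (24.7 − 13.0)
  = 0.4270 / 11.70 = 0.03650 h⁻¹
t½ = ln2 / k = 0.693147 / 0.03650 = 18.99 h

19 h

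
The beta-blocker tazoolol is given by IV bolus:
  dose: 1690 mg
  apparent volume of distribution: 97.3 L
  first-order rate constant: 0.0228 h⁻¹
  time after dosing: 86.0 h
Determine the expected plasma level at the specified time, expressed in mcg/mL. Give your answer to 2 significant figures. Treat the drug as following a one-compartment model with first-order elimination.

2.4 mcg/mL

C₀ = Dose / Vd = 1690 / 97.3 = 17.37 mg/L
C = C₀ · e^(−k·t) = 17.37 × e^(−0.02280 × 86.0)
  = 17.37 × 0.1407 = 2.444 mg/L
(2.444 mg/L = 2.444 mcg/mL)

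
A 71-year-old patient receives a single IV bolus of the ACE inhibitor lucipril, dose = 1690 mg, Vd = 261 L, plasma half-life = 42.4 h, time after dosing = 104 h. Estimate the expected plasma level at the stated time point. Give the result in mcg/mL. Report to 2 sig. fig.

C₀ = Dose / Vd = 1690 / 261 = 6.475 mg/L
k = ln2 / t½ = 0.693147 / 42.4 = 0.01635 h⁻¹
C = C₀ · e^(−k·t) = 6.475 × e^(−0.01635 × 104)
  = 6.475 × 0.1826 = 1.182 mg/L
(1.182 mg/L = 1.182 mcg/mL)

1.2 mcg/mL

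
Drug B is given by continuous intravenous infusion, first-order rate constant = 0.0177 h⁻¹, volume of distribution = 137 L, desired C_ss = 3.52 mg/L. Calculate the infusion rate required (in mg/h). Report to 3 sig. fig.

8.54 mg/h

CL = k × Vd = 0.01770 × 137 = 2.425 L/h
At steady state, infusion rate R₀ = Css × CL = 3.52 × 2.425 = 8.536 mg/h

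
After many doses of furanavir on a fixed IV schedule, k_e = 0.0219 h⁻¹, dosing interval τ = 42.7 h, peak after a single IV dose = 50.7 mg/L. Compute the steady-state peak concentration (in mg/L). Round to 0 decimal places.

e^(−kτ) = e^(−0.02190 × 42.7) = 0.3925
Accumulation ratio R = 1 / (1 − e^(−kτ)) = 1 / (1 − 0.3925) = 1.646
Steady-state peak = C₀ × R = 50.7 × 1.646 = 83.45 mg/L

83 mg/L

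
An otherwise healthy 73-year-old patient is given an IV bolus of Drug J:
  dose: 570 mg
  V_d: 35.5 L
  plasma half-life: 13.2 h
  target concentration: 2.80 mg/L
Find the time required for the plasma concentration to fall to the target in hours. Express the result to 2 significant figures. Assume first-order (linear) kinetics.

33 h

C₀ = Dose / Vd = 570.0 / 35.5 = 16.06 mg/L
k = ln2 / t½ = 0.693147 / 13.2 = 0.05251 h⁻¹
t = ln(C₀ / C) / k = ln(16.06 / 2.80) / 0.05251
  = ln(5.736) / 0.05251 = 1.747 / 0.05251 = 33.27 h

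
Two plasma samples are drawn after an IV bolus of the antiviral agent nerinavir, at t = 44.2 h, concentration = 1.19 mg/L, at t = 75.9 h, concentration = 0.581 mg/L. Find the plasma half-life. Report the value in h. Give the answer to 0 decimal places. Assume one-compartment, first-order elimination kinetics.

31 h

k = ln(C₁/C₂) / (t₂ − t₁) = ln(1.19/0.581) / (75.9 − 44.2)
  = 0.7170 / 31.70 = 0.02262 h⁻¹
t½ = ln2 / k = 0.693147 / 0.02262 = 30.64 h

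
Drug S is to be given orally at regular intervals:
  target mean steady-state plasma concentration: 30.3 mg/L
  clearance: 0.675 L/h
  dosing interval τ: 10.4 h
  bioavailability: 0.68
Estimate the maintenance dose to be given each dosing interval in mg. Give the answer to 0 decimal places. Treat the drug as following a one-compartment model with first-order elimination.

At steady state, F × (Dose/τ) = Css × CL.
Dose = Css × CL × τ / F = 30.3 × 0.6750 × 10.4 / 0.68 = 312.8 mg

313 mg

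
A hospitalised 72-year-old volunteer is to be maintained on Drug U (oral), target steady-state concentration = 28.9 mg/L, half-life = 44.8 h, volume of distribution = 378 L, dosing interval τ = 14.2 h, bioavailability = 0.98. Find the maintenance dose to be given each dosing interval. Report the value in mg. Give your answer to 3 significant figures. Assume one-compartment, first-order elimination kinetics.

2450 mg

k = ln2 / t½ = 0.693147 / 44.8 = 0.01547 h⁻¹
CL = k × Vd = 0.01547 × 378 = 5.848 L/h
At steady state, F × (Dose/τ) = Css × CL.
Dose = Css × CL × τ / F = 28.9 × 5.848 × 14.2 / 0.98 = 2449 mg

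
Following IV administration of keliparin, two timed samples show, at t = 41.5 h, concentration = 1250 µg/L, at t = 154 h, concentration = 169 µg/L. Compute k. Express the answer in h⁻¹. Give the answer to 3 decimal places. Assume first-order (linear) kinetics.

k = ln(C₁/C₂) / (t₂ − t₁) = ln(1250/169) / (154 − 41.5)
  = 2.001 / 112.5 = 0.01779 h⁻¹

0.018 h⁻¹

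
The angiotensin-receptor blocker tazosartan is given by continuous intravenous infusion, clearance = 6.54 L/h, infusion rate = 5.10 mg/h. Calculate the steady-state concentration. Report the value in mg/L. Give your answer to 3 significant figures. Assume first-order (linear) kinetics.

0.780 mg/L

At steady state Css = R₀ / CL = 5.10 / 6.540 = 0.7798 mg/L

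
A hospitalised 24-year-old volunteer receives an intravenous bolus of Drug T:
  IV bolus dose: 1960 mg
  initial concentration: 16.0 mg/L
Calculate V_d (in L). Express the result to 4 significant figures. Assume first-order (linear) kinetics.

Vd = Dose / C₀ = 1960 / 16.0 = 122.5 L

122.5 L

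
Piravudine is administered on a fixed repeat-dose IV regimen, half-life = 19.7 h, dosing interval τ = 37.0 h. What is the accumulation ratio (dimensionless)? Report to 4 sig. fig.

k = ln2 / t½ = 0.693147 / 19.7 = 0.03519 h⁻¹
e^(−kτ) = e^(−0.03519 × 37.0) = 0.2720
Accumulation ratio R = 1 / (1 − e^(−kτ)) = 1 / (1 − 0.2720) = 1.374

1.374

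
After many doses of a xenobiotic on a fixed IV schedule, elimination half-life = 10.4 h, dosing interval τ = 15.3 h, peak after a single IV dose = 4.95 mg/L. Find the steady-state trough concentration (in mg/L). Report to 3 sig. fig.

2.79 mg/L

k = ln2 / t½ = 0.693147 / 10.4 = 0.06665 h⁻¹
e^(−kτ) = e^(−0.06665 × 15.3) = 0.3607
Accumulation ratio R = 1 / (1 − e^(−kτ)) = 1 / (1 − 0.3607) = 1.564
Steady-state trough = C₀ × R × e^(−kτ) = 4.95 × 1.564 × 0.3607 = 2.792 mg/L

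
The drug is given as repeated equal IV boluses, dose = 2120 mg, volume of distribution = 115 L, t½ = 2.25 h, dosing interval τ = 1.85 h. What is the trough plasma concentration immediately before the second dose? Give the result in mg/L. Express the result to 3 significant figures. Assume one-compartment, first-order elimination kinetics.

10.4 mg/L

C₀ per dose = Dose / Vd = 2120 / 115 = 18.43 mg/L
k = ln2 / t½ = 0.693147 / 2.25 = 0.3081 h⁻¹
Fraction remaining after one interval: r = e^(−kτ) = e^(−0.3081 × 1.85) = 0.5655
Before dose 2, 1 dose has been given (aged 1τ).
C_trough = C₀ × r = 18.43 × 0.5655 = 10.42 mg/L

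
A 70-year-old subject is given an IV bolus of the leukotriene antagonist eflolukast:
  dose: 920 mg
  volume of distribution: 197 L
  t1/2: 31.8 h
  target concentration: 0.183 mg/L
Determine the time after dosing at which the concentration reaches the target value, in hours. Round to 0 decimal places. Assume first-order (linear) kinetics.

C₀ = Dose / Vd = 920.0 / 197 = 4.670 mg/L
k = ln2 / t½ = 0.693147 / 31.8 = 0.02180 h⁻¹
t = ln(C₀ / C) / k = ln(4.670 / 0.183) / 0.02180
  = ln(25.52) / 0.02180 = 3.239 / 0.02180 = 148.6 h

149 h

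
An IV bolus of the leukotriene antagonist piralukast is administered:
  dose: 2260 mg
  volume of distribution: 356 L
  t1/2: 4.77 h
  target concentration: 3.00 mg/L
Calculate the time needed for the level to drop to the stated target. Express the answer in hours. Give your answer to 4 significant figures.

5.158 h

C₀ = Dose / Vd = 2260 / 356 = 6.348 mg/L
k = ln2 / t½ = 0.693147 / 4.77 = 0.1453 h⁻¹
t = ln(C₀ / C) / k = ln(6.348 / 3.00) / 0.1453
  = ln(2.116) / 0.1453 = 0.7495 / 0.1453 = 5.158 h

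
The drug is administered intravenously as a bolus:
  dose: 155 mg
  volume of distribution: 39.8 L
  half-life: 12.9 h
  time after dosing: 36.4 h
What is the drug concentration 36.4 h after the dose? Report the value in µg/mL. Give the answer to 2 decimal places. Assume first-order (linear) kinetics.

0.55 µg/mL

C₀ = Dose / Vd = 155.0 / 39.8 = 3.894 mg/L
k = ln2 / t½ = 0.693147 / 12.9 = 0.05373 h⁻¹
C = C₀ · e^(−k·t) = 3.894 × e^(−0.05373 × 36.4)
  = 3.894 × 0.1415 = 0.5510 mg/L
(0.5510 mg/L = 0.5510 µg/mL)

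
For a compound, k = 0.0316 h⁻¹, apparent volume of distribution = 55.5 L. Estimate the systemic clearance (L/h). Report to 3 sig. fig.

CL = k × Vd = 0.0316 × 55.5 = 1.754 L/h

1.75 L/h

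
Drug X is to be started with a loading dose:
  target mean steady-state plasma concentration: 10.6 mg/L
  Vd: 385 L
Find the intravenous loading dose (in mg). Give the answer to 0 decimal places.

LD = Css × Vd = 10.6 × 385 = 4081 mg

4081 mg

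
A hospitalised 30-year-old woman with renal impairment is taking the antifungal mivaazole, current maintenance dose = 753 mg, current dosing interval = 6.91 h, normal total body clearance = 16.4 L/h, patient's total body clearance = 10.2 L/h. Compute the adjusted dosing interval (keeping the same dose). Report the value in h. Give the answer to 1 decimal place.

To keep the same average steady-state level, dosing rate must scale with clearance.
CL ratio = 10.2 / 16.4 = 0.6220
New interval (same dose) = 6.91 / 0.6220 = 11.11 h

11.1 h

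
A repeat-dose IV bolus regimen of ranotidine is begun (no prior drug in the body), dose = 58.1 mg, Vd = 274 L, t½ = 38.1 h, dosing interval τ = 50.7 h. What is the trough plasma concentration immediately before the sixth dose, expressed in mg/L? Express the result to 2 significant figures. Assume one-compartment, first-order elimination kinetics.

0.14 mg/L

C₀ per dose = Dose / Vd = 58.1 / 274 = 0.2120 mg/L
k = ln2 / t½ = 0.693147 / 38.1 = 0.01819 h⁻¹
Fraction remaining after one interval: r = e^(−kτ) = e^(−0.01819 × 50.7) = 0.3976
Before dose 6, 5 doses have been given (aged 1τ, 2τ, 3τ, 4τ, 5τ).
C_trough = C₀ × (r + r² + … + r^5) = C₀ × r(1−r^5)/(1−r)
        = 0.2120 × 0.3976 × (1 − 0.009936) / (1 − 0.3976) = 0.1385 mg/L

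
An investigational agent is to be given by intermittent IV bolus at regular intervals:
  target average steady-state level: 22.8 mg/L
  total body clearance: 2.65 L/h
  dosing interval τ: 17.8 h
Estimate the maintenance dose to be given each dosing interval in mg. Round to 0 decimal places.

1075 mg

At steady state, Dose/τ = Css × CL.
Dose = Css × CL × τ = 22.8 × 2.650 × 17.8 = 1075 mg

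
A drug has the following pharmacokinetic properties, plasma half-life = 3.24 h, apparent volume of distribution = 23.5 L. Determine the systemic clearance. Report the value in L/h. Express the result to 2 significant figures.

k = ln2 / t½ = 0.693147 / 3.24 = 0.2139 h⁻¹
CL = k × Vd = 0.2139 × 23.5 = 5.027 L/h

5.0 L/h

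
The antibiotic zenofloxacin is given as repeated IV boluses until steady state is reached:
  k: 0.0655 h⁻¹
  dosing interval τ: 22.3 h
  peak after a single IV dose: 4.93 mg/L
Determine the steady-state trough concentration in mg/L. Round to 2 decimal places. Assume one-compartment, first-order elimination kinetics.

e^(−kτ) = e^(−0.06550 × 22.3) = 0.2321
Accumulation ratio R = 1 / (1 − e^(−kτ)) = 1 / (1 − 0.2321) = 1.302
Steady-state trough = C₀ × R × e^(−kτ) = 4.93 × 1.302 × 0.2321 = 1.490 mg/L

1.49 mg/L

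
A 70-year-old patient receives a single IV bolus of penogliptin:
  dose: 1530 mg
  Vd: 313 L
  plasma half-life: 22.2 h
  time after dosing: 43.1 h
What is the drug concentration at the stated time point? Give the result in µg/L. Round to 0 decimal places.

1273 µg/L

C₀ = Dose / Vd = 1530 / 313 = 4.888 mg/L
k = ln2 / t½ = 0.693147 / 22.2 = 0.03122 h⁻¹
C = C₀ · e^(−k·t) = 4.888 × e^(−0.03122 × 43.1)
  = 4.888 × 0.2604 = 1.273 mg/L
Convert: 1.273 mg/L × 1000 = 1273 µg/L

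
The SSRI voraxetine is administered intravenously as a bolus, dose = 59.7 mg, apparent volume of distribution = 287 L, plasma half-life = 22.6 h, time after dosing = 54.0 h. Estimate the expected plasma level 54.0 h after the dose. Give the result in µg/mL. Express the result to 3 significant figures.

C₀ = Dose / Vd = 59.70 / 287 = 0.2080 mg/L
k = ln2 / t½ = 0.693147 / 22.6 = 0.03067 h⁻¹
C = C₀ · e^(−k·t) = 0.2080 × e^(−0.03067 × 54.0)
  = 0.2080 × 0.1909 = 0.03971 mg/L
(0.03971 mg/L = 0.03971 µg/mL)

0.0397 µg/mL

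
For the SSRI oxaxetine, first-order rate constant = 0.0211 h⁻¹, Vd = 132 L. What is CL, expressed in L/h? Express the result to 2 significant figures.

CL = k × Vd = 0.0211 × 132 = 2.785 L/h

2.8 L/h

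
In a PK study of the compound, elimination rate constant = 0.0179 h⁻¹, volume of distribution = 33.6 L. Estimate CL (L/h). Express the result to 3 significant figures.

CL = k × Vd = 0.0179 × 33.6 = 0.6014 L/h

0.601 L/h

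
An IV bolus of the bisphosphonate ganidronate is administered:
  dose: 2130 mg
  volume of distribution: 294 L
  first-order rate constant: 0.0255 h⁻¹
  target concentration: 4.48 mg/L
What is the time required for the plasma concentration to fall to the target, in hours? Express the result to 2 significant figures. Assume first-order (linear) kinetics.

C₀ = Dose / Vd = 2130 / 294 = 7.245 mg/L
t = ln(C₀ / C) / k = ln(7.245 / 4.48) / 0.02550
  = ln(1.617) / 0.02550 = 0.4806 / 0.02550 = 18.85 h

19 h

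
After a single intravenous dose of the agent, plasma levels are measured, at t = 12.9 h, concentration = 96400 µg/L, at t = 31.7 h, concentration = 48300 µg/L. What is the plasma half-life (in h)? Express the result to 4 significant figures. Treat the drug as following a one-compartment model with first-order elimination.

18.86 h

k = ln(C₁/C₂) / (t₂ − t₁) = ln(96400/48300) / (31.7 − 12.9)
  = 0.6911 / 18.80 = 0.03676 h⁻¹
t½ = ln2 / k = 0.693147 / 0.03676 = 18.86 h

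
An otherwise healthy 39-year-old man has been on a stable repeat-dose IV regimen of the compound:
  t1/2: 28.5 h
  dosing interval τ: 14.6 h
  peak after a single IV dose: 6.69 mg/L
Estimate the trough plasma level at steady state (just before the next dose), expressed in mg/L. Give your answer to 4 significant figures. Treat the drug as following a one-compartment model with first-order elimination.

k = ln2 / t½ = 0.693147 / 28.5 = 0.02432 h⁻¹
e^(−kτ) = e^(−0.02432 × 14.6) = 0.7011
Accumulation ratio R = 1 / (1 − e^(−kτ)) = 1 / (1 − 0.7011) = 3.346
Steady-state trough = C₀ × R × e^(−kτ) = 6.69 × 3.346 × 0.7011 = 15.69 mg/L

15.69 mg/L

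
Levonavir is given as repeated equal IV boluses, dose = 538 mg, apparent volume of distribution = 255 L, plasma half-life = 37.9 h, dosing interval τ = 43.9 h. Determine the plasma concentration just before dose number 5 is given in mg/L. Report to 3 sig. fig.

C₀ per dose = Dose / Vd = 538 / 255 = 2.110 mg/L
k = ln2 / t½ = 0.693147 / 37.9 = 0.01829 h⁻¹
Fraction remaining after one interval: r = e^(−kτ) = e^(−0.01829 × 43.9) = 0.4480
Before dose 5, 4 doses have been given (aged 1τ, 2τ, 3τ, 4τ).
C_trough = C₀ × (r + r² + … + r^4) = C₀ × r(1−r^4)/(1−r)
        = 2.110 × 0.4480 × (1 − 0.04028) / (1 − 0.4480) = 1.643 mg/L

1.64 mg/L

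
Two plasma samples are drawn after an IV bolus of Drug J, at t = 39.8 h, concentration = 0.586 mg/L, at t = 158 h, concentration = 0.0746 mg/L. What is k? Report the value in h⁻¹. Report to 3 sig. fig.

k = ln(C₁/C₂) / (t₂ − t₁) = ln(0.586/0.0746) / (158 − 39.8)
  = 2.061 / 118.2 = 0.01744 h⁻¹

0.0174 h⁻¹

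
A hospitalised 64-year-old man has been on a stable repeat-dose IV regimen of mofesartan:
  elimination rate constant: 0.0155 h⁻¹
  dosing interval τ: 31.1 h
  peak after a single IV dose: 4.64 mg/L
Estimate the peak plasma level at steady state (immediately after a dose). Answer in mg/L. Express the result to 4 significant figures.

e^(−kτ) = e^(−0.01550 × 31.1) = 0.6175
Accumulation ratio R = 1 / (1 − e^(−kτ)) = 1 / (1 − 0.6175) = 2.614
Steady-state peak = C₀ × R = 4.64 × 2.614 = 12.13 mg/L

12.13 mg/L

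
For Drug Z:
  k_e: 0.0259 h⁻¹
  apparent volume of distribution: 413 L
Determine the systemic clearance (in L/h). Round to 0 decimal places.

CL = k × Vd = 0.0259 × 413 = 10.70 L/h

11 L/h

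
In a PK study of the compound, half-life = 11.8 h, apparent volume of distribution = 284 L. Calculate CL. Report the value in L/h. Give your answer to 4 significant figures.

16.68 L/h

k = ln2 / t½ = 0.693147 / 11.8 = 0.05874 h⁻¹
CL = k × Vd = 0.05874 × 284 = 16.68 L/h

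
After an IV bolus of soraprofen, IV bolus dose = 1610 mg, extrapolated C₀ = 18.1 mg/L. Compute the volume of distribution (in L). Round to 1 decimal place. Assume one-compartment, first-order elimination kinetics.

89.0 L

Vd = Dose / C₀ = 1610 / 18.1 = 88.95 L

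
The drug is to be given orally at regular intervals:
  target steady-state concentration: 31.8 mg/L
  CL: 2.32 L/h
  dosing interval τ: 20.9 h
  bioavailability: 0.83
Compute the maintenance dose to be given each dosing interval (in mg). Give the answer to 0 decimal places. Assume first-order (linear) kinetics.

1858 mg

At steady state, F × (Dose/τ) = Css × CL.
Dose = Css × CL × τ / F = 31.8 × 2.320 × 20.9 / 0.83 = 1858 mg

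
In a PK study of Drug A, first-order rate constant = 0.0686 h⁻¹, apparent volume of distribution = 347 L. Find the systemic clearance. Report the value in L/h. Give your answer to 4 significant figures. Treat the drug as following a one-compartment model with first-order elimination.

23.80 L/h

CL = k × Vd = 0.0686 × 347 = 23.80 L/h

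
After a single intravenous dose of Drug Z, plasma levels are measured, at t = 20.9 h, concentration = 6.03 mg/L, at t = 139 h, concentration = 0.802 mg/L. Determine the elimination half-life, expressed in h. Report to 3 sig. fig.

k = ln(C₁/C₂) / (t₂ − t₁) = ln(6.03/0.802) / (139 − 20.9)
  = 2.017 / 118.1 = 0.01708 h⁻¹
t½ = ln2 / k = 0.693147 / 0.01708 = 40.58 h

40.6 h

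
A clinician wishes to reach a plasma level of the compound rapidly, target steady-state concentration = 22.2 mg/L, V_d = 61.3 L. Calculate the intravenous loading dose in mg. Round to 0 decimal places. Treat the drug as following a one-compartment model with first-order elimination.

LD = Css × Vd = 22.2 × 61.3 = 1361 mg

1361 mg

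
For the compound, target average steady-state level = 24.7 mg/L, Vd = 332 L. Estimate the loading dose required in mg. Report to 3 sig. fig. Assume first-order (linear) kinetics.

8200 mg

LD = Css × Vd = 24.7 × 332 = 8200 mg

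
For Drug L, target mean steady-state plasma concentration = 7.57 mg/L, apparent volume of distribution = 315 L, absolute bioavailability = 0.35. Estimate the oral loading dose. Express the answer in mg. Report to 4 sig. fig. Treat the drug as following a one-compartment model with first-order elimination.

6813 mg

LD = Css × Vd / F = 7.57 × 315 / 0.35 = 6813 mg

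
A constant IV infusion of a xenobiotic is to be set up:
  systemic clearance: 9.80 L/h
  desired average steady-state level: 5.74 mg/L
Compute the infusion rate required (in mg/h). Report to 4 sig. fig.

56.25 mg/h

At steady state, infusion rate R₀ = Css × CL = 5.74 × 9.800 = 56.25 mg/h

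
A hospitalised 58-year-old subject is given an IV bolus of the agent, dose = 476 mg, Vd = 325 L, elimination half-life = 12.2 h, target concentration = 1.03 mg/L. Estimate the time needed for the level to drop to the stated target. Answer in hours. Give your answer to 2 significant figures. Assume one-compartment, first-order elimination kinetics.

C₀ = Dose / Vd = 476.0 / 325 = 1.465 mg/L
k = ln2 / t½ = 0.693147 / 12.2 = 0.05682 h⁻¹
t = ln(C₀ / C) / k = ln(1.465 / 1.03) / 0.05682
  = ln(1.422) / 0.05682 = 0.3521 / 0.05682 = 6.197 h

6.2 h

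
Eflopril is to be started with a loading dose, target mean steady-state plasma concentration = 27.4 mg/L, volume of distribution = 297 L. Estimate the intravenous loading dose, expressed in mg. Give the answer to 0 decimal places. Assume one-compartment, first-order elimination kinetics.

LD = Css × Vd = 27.4 × 297 = 8138 mg

8138 mg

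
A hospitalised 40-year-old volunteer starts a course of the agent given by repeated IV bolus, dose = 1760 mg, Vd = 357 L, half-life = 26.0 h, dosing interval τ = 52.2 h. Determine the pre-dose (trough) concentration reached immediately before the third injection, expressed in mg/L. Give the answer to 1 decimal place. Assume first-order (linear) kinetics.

1.5 mg/L

C₀ per dose = Dose / Vd = 1760 / 357 = 4.930 mg/L
k = ln2 / t½ = 0.693147 / 26.0 = 0.02666 h⁻¹
Fraction remaining after one interval: r = e^(−kτ) = e^(−0.02666 × 52.2) = 0.2487
Before dose 3, 2 doses have been given (aged 1τ, 2τ).
C_trough = C₀ × (r + r²) = 4.930 × (0.2487 + 0.06185) = 1.531 mg/L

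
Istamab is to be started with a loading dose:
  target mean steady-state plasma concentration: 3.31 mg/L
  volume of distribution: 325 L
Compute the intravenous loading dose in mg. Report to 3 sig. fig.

LD = Css × Vd = 3.31 × 325 = 1076 mg

1080 mg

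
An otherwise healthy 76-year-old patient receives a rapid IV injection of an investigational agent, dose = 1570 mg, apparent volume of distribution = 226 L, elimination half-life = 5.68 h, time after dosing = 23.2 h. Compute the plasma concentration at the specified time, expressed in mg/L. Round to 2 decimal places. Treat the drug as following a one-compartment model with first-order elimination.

0.41 mg/L

C₀ = Dose / Vd = 1570 / 226 = 6.947 mg/L
k = ln2 / t½ = 0.693147 / 5.68 = 0.1220 h⁻¹
C = C₀ · e^(−k·t) = 6.947 × e^(−0.1220 × 23.2)
  = 6.947 × 0.05899 = 0.4098 mg/L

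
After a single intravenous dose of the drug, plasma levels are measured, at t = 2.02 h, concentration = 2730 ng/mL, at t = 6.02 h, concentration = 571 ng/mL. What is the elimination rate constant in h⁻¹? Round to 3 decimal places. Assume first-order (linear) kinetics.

k = ln(C₁/C₂) / (t₂ − t₁) = ln(2730/571) / (6.02 − 2.02)
  = 1.565 / 4.000 = 0.3913 h⁻¹

0.391 h⁻¹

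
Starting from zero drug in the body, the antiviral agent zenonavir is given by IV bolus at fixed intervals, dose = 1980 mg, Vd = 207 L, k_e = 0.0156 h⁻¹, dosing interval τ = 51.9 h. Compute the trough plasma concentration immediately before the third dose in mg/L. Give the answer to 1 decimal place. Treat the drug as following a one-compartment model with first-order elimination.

6.2 mg/L

C₀ per dose = Dose / Vd = 1980 / 207 = 9.565 mg/L
Fraction remaining after one interval: r = e^(−kτ) = e^(−0.01560 × 51.9) = 0.4450
Before dose 3, 2 doses have been given (aged 1τ, 2τ).
C_trough = C₀ × (r + r²) = 9.565 × (0.4450 + 0.1980) = 6.150 mg/L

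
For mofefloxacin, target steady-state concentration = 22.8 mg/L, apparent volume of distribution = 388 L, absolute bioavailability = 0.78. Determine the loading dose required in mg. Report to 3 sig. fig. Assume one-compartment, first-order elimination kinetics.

LD = Css × Vd / F = 22.8 × 388 / 0.78 = 11340 mg

11300 mg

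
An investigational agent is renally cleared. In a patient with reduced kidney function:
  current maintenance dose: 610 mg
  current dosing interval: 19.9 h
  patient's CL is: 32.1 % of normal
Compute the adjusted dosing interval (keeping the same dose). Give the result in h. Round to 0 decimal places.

62 h

To keep the same average steady-state level, dosing rate must scale with clearance.
CL ratio = 32.1 / 100 = 0.3210
New interval (same dose) = 19.9 / 0.3210 = 61.99 h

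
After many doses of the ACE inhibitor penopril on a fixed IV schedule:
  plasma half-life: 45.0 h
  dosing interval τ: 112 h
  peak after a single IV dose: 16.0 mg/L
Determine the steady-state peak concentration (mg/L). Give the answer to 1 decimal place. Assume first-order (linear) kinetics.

19.5 mg/L

k = ln2 / t½ = 0.693147 / 45.0 = 0.01540 h⁻¹
e^(−kτ) = e^(−0.01540 × 112) = 0.1782
Accumulation ratio R = 1 / (1 − e^(−kτ)) = 1 / (1 − 0.1782) = 1.217
Steady-state peak = C₀ × R = 16.0 × 1.217 = 19.47 mg/L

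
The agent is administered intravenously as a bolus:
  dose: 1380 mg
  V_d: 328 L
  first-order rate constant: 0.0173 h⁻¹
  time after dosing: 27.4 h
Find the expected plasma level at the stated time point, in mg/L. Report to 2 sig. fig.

2.6 mg/L

C₀ = Dose / Vd = 1380 / 328 = 4.207 mg/L
C = C₀ · e^(−k·t) = 4.207 × e^(−0.01730 × 27.4)
  = 4.207 × 0.6225 = 2.619 mg/L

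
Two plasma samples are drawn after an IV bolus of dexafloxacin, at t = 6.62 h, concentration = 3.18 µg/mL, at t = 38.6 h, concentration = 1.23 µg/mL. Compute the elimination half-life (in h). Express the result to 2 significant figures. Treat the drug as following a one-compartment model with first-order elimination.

23 h

k = ln(C₁/C₂) / (t₂ − t₁) = ln(3.18/1.23) / (38.6 − 6.62)
  = 0.9499 / 31.98 = 0.02970 h⁻¹
t½ = ln2 / k = 0.693147 / 0.02970 = 23.34 h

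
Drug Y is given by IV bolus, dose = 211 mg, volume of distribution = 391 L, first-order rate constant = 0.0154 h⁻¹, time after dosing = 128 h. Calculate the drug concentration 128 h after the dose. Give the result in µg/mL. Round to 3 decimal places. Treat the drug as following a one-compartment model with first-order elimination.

0.075 µg/mL

C₀ = Dose / Vd = 211.0 / 391 = 0.5396 mg/L
C = C₀ · e^(−k·t) = 0.5396 × e^(−0.01540 × 128)
  = 0.5396 × 0.1393 = 0.07517 mg/L
(0.07517 mg/L = 0.07517 µg/mL)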